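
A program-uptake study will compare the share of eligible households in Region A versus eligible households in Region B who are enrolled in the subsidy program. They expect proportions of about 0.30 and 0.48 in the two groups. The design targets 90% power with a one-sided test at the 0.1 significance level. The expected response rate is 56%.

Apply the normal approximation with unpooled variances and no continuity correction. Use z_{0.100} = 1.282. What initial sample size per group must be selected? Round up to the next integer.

n = 167 per group

n = (z_α + z_β)² · [p₁(1−p₁) + p₂(1−p₂)] / (p₁ − p₂)²
  = (1.282 + 1.282)² · (0.30·0.70 + 0.48·0.52) / (-0.18)²
  = (2.564)² · (0.2100 + 0.2496) / 0.0324
  = 6.5741 · 0.4596 / 0.0324
  = 93.25
Adjust for 56% response: 93.25 / 0.56 = 166.53.
Round up → n = 167 per group.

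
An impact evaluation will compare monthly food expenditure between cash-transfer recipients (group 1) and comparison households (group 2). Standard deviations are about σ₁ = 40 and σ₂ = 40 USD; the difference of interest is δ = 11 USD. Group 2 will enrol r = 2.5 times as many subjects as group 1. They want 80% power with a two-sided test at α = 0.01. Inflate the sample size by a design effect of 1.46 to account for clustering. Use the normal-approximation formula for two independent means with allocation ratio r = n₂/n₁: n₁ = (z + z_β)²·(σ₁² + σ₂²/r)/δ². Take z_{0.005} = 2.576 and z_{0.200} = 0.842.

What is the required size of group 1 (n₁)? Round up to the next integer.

n₁ = (z_{α/2} + z_β)² · (σ₁² + σ₂²/r) / δ²
   = (2.576 + 0.842)² · (40² + 40²/2.5) / 11²
   = 11.6827 · (1600 + 640) / 121
   = 11.6827 · 2240 / 121
   = 216.28
Design effect: 1.46 × 216.28 = 315.76.
Round up → n₁ = 316; n₂ = r·n₁ = 2.5 × 316 = 790.

n₁ = 316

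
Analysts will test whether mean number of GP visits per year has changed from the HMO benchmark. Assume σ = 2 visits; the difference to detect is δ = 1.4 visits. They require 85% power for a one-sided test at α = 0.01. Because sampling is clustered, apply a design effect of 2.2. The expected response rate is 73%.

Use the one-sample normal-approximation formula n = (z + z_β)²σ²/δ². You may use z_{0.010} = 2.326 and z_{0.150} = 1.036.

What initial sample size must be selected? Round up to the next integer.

n = 70

n = (z_α + z_β)² · σ² / δ²
  = (2.326 + 1.036)² · 2² / 1.4²
  = 11.3030 · 4 / 1.96
  = 23.07
Design effect: 2.2 × 23.07 = 50.75.
Adjust for 73% response: 50.75 / 0.73 = 69.52.
Round up → n = 70.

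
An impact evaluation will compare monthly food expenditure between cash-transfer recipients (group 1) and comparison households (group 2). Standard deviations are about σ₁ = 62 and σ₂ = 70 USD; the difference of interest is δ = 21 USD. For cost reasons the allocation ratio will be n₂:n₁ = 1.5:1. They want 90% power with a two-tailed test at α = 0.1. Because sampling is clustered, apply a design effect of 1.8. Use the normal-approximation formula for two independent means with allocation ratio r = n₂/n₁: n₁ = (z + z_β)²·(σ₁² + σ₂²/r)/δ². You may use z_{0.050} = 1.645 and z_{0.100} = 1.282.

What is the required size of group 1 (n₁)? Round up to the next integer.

n₁ = 249

n₁ = (z_{α/2} + z_β)² · (σ₁² + σ₂²/r) / δ²
   = (1.645 + 1.282)² · (62² + 70²/1.5) / 21²
   = 8.5673 · (3844 + 3266.7) / 441
   = 8.5673 · 7110.7 / 441
   = 138.14
Design effect: 1.8 × 138.14 = 248.65.
Round up → n₁ = 249; n₂ = r·n₁ = 1.5 × 249 = 374.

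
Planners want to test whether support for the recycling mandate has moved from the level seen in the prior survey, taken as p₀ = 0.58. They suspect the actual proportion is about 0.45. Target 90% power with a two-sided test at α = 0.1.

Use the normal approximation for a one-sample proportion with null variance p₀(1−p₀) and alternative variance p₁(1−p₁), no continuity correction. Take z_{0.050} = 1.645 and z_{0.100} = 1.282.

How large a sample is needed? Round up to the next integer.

n = [z_{α/2}·√(p₀q₀) + z_β·√(p₁q₁)]² / (p₁ − p₀)²
  = [1.645·√(0.58·0.42) + 1.282·√(0.45·0.55)]² / (-0.13)²
  = [1.645·0.4936 + 1.282·0.4975]² / 0.0169
  = [1.4497]² / 0.0169
  = 124.36
Round up → n = 125.

n = 125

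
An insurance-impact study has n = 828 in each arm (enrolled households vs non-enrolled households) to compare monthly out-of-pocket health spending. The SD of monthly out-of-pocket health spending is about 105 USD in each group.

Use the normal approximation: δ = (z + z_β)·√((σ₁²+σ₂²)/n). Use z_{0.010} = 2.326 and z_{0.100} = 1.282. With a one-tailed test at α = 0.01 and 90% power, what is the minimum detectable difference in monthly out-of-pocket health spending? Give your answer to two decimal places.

δ = (z_α + z_β) · √((σ₁²+σ₂²)/n)
  = (2.326 + 1.282) · √(22050/828)
  = 3.608 · √26.6304
  = 3.608 · 5.1605
  = 18.6190

Minimum detectable difference ≈ 18.62 USD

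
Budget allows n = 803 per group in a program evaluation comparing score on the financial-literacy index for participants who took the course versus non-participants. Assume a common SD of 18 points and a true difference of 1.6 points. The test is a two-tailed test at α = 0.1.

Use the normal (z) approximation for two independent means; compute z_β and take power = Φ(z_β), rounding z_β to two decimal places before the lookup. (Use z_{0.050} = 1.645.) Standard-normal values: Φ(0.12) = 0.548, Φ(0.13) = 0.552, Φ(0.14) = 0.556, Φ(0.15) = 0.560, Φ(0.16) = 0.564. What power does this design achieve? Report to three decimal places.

z_β = δ·√(n/(σ₁²+σ₂²)) − z_{α/2}
    = 1.6 · √(803/648) − 1.645
    = 1.6 · 1.11319 − 1.645
    = 1.7811 − 1.645 = 0.1361 → 0.14
Power = Φ(0.14) = 0.556.

Power ≈ 0.556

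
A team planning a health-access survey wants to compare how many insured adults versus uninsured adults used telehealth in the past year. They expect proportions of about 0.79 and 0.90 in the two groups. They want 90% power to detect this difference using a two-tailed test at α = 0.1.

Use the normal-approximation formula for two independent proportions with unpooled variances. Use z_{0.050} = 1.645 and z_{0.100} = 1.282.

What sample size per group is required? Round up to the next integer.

n = 182 per group

n = (z_{α/2} + z_β)² · [p₁(1−p₁) + p₂(1−p₂)] / (p₁ − p₂)²
  = (1.645 + 1.282)² · (0.79·0.21 + 0.90·0.10) / (-0.11)²
  = (2.927)² · (0.1659 + 0.0900) / 0.0121
  = 8.5673 · 0.2559 / 0.0121
  = 181.19
Round up → n = 182 per group.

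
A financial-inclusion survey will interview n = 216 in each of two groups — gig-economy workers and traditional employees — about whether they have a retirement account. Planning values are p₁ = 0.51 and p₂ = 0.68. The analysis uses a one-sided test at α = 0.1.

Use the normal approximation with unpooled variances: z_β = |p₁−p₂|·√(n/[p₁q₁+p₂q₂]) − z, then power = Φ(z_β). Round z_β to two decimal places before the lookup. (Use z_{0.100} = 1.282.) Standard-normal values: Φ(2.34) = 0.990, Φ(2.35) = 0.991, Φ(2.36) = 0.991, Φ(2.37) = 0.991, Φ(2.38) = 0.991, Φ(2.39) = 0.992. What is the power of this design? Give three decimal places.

Power ≈ 0.991

z_β = |p₁−p₂|·√(n/[p₁q₁+p₂q₂]) − z_α
    = 0.17 · √(216/0.4675) − 1.282
    = 0.17 · 21.4949 − 1.282
    = 3.6541 − 1.282 = 2.3721 → 2.37
Power = Φ(2.37) = 0.991.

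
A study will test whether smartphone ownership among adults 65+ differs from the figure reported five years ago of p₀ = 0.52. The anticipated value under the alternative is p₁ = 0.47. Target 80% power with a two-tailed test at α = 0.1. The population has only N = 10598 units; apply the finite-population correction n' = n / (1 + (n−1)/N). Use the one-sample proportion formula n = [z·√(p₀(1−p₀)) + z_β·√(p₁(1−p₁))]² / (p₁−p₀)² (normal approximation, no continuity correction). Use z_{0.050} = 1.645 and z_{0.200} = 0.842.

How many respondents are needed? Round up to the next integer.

n = 584

n = [z_{α/2}·√(p₀q₀) + z_β·√(p₁q₁)]² / (p₁ − p₀)²
  = [1.645·√(0.52·0.48) + 0.842·√(0.47·0.53)]² / (-0.05)²
  = [1.645·0.4996 + 0.842·0.4991]² / 0.0025
  = [1.2421]² / 0.0025
  = 617.11
Finite-population correction (N = 10598): 617.11 / (1 + (617.11 − 1)/10598) = 583.20.
Round up → n = 584.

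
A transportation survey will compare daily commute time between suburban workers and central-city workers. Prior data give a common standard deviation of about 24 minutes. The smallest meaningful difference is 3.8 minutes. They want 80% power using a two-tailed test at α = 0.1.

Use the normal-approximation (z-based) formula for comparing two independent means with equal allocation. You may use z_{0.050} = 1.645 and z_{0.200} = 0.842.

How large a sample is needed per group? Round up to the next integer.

n = (z_{α/2} + z_β)² · (σ₁² + σ₂²) / δ²
  = (1.645 + 0.842)² · (2·24² = 1152) / 3.8²
  = 6.1852 · 1152 / 14.44
  = 493.44
Round up → n = 494 per group.

n = 494 per group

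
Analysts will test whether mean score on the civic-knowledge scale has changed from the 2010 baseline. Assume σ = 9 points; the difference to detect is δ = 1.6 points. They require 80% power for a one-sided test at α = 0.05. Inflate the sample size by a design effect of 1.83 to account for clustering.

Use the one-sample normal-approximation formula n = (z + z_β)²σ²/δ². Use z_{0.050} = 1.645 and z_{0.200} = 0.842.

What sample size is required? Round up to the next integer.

n = (z_α + z_β)² · σ² / δ²
  = (1.645 + 0.842)² · 9² / 1.6²
  = 6.1852 · 81 / 2.56
  = 195.70
Design effect: 1.83 × 195.70 = 358.14.
Round up → n = 359.

n = 359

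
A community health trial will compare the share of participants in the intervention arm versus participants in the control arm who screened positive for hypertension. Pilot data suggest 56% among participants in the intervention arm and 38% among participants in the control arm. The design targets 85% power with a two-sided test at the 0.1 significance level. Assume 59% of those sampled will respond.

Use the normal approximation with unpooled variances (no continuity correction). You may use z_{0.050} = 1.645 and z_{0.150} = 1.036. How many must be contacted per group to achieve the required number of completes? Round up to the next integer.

n = 182 per group

n = (z_{α/2} + z_β)² · [p₁(1−p₁) + p₂(1−p₂)] / (p₁ − p₂)²
  = (1.645 + 1.036)² · (0.56·0.44 + 0.38·0.62) / (0.18)²
  = (2.681)² · (0.2464 + 0.2356) / 0.0324
  = 7.1878 · 0.4820 / 0.0324
  = 106.93
Adjust for 59% response: 106.93 / 0.59 = 181.24.
Round up → n = 182 per group.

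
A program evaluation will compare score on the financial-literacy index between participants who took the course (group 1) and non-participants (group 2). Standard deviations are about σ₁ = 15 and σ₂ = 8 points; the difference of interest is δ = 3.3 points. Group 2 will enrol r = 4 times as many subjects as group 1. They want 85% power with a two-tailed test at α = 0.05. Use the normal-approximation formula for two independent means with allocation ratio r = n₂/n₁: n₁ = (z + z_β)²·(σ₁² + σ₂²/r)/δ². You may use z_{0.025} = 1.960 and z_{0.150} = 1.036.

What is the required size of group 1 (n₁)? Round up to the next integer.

n₁ = (z_{α/2} + z_β)² · (σ₁² + σ₂²/r) / δ²
   = (1.960 + 1.036)² · (15² + 8²/4) / 3.3²
   = 8.9760 · (225 + 16) / 10.89
   = 8.9760 · 241 / 10.89
   = 198.64
Round up → n₁ = 199; n₂ = r·n₁ = 4 × 199 = 796.

n₁ = 199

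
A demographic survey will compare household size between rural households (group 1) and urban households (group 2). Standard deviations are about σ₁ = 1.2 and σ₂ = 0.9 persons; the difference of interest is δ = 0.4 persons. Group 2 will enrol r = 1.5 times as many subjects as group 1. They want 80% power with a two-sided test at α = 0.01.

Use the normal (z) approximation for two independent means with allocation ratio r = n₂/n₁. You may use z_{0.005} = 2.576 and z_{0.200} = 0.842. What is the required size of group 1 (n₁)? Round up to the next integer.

n₁ = 145

n₁ = (z_{α/2} + z_β)² · (σ₁² + σ₂²/r) / δ²
   = (2.576 + 0.842)² · (1.2² + 0.9²/1.5) / 0.4²
   = 11.6827 · (1.44 + 0.54) / 0.16
   = 11.6827 · 1.98 / 0.16
   = 144.57
Round up → n₁ = 145; n₂ = r·n₁ = 1.5 × 145 = 218.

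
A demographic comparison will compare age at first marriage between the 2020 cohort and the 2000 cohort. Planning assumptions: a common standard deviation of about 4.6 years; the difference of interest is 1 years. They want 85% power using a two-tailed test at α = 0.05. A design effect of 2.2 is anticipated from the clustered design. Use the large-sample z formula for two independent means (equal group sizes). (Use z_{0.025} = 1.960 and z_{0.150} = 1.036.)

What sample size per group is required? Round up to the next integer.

n = 836 per group

n = (z_{α/2} + z_β)² · (σ₁² + σ₂²) / δ²
  = (1.960 + 1.036)² · (2·4.6² = 42.32) / 1²
  = 8.9760 · 42.32 / 1
  = 379.86
Design effect: 2.2 × 379.86 = 835.70.
Round up → n = 836 per group.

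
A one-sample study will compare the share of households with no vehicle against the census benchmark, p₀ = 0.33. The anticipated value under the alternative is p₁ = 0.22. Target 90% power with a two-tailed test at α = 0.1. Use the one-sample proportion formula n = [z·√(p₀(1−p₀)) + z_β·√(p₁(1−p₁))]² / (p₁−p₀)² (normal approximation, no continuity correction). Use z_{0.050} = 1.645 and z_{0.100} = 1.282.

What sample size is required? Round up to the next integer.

n = 141

n = [z_{α/2}·√(p₀q₀) + z_β·√(p₁q₁)]² / (p₁ − p₀)²
  = [1.645·√(0.33·0.67) + 1.282·√(0.22·0.78)]² / (-0.11)²
  = [1.645·0.4702 + 1.282·0.4142]² / 0.0121
  = [1.3046]² / 0.0121
  = 140.65
Round up → n = 141.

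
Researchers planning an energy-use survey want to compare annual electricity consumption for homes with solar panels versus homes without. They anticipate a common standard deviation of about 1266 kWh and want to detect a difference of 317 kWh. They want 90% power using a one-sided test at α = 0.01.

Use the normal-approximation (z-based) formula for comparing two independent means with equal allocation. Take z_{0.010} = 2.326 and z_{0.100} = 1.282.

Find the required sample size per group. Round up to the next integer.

n = (z_α + z_β)² · (σ₁² + σ₂²) / δ²
  = (2.326 + 1.282)² · (2·1266² = 3205512) / 317²
  = 13.0177 · 3205512 / 100489
  = 415.25
Round up → n = 416 per group.

n = 416 per group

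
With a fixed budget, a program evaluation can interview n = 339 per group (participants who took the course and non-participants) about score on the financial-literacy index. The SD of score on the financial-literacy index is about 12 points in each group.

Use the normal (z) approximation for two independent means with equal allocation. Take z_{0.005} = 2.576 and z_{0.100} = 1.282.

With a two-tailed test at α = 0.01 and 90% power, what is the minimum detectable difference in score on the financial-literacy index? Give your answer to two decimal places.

δ = (z_{α/2} + z_β) · √((σ₁²+σ₂²)/n)
  = (2.576 + 1.282) · √(288/339)
  = 3.858 · √0.84956
  = 3.858 · 0.9217
  = 3.5560

Minimum detectable difference ≈ 3.56 points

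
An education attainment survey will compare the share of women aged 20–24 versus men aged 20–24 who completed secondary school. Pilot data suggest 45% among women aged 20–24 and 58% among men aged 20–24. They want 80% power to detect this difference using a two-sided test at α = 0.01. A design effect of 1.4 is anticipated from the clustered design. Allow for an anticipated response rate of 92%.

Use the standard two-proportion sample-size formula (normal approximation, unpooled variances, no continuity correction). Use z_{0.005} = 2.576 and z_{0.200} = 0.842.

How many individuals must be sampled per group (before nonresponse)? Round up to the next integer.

n = 517 per group

n = (z_{α/2} + z_β)² · [p₁(1−p₁) + p₂(1−p₂)] / (p₁ − p₂)²
  = (2.576 + 0.842)² · (0.45·0.55 + 0.58·0.42) / (-0.13)²
  = (3.418)² · (0.2475 + 0.2436) / 0.0169
  = 11.6827 · 0.4911 / 0.0169
  = 339.49
Design effect: 1.4 × 339.49 = 475.29.
Adjust for 92% response: 475.29 / 0.92 = 516.62.
Round up → n = 517 per group.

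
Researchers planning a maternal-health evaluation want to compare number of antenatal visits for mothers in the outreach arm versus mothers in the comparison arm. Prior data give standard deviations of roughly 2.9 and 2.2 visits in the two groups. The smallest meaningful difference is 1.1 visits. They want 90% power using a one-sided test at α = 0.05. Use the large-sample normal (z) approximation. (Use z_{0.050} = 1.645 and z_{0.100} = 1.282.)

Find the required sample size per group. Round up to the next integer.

n = 94 per group

n = (z_α + z_β)² · (σ₁² + σ₂²) / δ²
  = (1.645 + 1.282)² · (2.9² + 2.2² = 13.25) / 1.1²
  = 8.5673 · 13.25 / 1.21
  = 93.82
Round up → n = 94 per group.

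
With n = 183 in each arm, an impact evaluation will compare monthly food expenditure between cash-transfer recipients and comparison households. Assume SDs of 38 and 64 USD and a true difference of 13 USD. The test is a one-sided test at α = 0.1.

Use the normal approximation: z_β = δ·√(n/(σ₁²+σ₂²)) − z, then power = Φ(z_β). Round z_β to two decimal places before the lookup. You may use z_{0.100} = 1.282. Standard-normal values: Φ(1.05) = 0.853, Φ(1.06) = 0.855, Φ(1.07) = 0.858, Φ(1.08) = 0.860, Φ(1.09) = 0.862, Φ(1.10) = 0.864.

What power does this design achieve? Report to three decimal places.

z_β = δ·√(n/(σ₁²+σ₂²)) − z_α
    = 13 · √(183/5540) − 1.282
    = 13 · 0.18175 − 1.282
    = 2.3627 − 1.282 = 1.0807 → 1.08
Power = Φ(1.08) = 0.860.

Power ≈ 0.860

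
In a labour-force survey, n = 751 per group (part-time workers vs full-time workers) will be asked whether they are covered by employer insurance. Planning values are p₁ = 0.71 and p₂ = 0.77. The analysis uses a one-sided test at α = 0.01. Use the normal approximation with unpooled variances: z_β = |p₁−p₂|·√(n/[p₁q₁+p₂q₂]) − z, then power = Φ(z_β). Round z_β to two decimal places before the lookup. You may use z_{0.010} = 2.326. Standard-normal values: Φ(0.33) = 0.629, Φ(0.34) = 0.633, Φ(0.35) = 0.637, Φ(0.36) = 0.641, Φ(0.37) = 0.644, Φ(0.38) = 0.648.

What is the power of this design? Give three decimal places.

Power ≈ 0.629

z_β = |p₁−p₂|·√(n/[p₁q₁+p₂q₂]) − z_α
    = 0.06 · √(751/0.3830) − 2.326
    = 0.06 · 44.2813 − 2.326
    = 2.6569 − 2.326 = 0.3309 → 0.33
Power = Φ(0.33) = 0.629.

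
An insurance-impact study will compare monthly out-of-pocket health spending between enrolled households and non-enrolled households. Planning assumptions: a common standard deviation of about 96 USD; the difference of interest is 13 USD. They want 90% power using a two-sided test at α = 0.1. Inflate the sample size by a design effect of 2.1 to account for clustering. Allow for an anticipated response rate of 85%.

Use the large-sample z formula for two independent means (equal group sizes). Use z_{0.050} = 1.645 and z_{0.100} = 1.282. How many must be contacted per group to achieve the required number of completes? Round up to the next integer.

n = (z_{α/2} + z_β)² · (σ₁² + σ₂²) / δ²
  = (1.645 + 1.282)² · (2·96² = 18432) / 13²
  = 8.5673 · 18432 / 169
  = 934.40
Design effect: 2.1 × 934.40 = 1962.23.
Adjust for 85% response: 1962.23 / 0.85 = 2308.51.
Round up → n = 2309 per group.

n = 2309 per group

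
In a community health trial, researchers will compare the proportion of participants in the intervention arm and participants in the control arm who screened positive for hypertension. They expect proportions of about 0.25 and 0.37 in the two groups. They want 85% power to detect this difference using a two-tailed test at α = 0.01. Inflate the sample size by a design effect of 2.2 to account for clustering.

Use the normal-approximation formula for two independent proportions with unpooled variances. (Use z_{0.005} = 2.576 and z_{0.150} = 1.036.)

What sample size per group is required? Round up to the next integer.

n = 839 per group

n = (z_{α/2} + z_β)² · [p₁(1−p₁) + p₂(1−p₂)] / (p₁ − p₂)²
  = (2.576 + 1.036)² · (0.25·0.75 + 0.37·0.63) / (-0.12)²
  = (3.612)² · (0.1875 + 0.2331) / 0.0144
  = 13.0465 · 0.4206 / 0.0144
  = 381.07
Design effect: 2.2 × 381.07 = 838.35.
Round up → n = 839 per group.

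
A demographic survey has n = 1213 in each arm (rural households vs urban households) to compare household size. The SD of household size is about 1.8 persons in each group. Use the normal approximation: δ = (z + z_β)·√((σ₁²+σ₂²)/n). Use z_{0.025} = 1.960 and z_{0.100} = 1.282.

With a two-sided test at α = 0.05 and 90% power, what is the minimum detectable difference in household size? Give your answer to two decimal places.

Minimum detectable difference ≈ 0.24 persons

δ = (z_{α/2} + z_β) · √((σ₁²+σ₂²)/n)
  = (1.960 + 1.282) · √(6.48/1213)
  = 3.242 · √0.00534
  = 3.242 · 0.0731
  = 0.2370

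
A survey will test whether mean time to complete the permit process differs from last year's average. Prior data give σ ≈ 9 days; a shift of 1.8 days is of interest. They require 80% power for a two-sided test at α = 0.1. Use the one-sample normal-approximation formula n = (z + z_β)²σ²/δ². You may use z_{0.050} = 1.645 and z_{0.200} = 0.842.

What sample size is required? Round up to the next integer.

n = 155

n = (z_{α/2} + z_β)² · σ² / δ²
  = (1.645 + 0.842)² · 9² / 1.8²
  = 6.1852 · 81 / 3.24
  = 154.63
Round up → n = 155.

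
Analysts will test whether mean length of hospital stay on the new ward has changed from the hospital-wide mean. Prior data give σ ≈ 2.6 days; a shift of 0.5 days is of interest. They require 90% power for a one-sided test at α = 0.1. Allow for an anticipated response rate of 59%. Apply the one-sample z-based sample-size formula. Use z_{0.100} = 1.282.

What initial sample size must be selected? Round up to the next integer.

n = (z_α + z_β)² · σ² / δ²
  = (1.282 + 1.282)² · 2.6² / 0.5²
  = 6.5741 · 6.76 / 0.25
  = 177.76
Adjust for 59% response: 177.76 / 0.59 = 301.29.
Round up → n = 302.

n = 302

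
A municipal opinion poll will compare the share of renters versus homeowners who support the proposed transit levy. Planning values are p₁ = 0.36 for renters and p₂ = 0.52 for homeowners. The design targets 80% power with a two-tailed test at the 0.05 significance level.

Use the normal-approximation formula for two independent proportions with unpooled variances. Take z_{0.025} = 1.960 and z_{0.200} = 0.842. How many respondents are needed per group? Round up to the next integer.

n = (z_{α/2} + z_β)² · [p₁(1−p₁) + p₂(1−p₂)] / (p₁ − p₂)²
  = (1.960 + 0.842)² · (0.36·0.64 + 0.52·0.48) / (-0.16)²
  = (2.802)² · (0.2304 + 0.2496) / 0.0256
  = 7.8512 · 0.4800 / 0.0256
  = 147.21
Round up → n = 148 per group.

n = 148 per group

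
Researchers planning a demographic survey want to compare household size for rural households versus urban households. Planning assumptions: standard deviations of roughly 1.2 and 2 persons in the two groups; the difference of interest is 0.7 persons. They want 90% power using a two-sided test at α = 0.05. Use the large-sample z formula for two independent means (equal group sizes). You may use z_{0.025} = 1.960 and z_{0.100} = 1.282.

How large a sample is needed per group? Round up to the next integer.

n = (z_{α/2} + z_β)² · (σ₁² + σ₂²) / δ²
  = (1.960 + 1.282)² · (1.2² + 2² = 5.44) / 0.7²
  = 10.5106 · 5.44 / 0.49
  = 116.69
Round up → n = 117 per group.

n = 117 per group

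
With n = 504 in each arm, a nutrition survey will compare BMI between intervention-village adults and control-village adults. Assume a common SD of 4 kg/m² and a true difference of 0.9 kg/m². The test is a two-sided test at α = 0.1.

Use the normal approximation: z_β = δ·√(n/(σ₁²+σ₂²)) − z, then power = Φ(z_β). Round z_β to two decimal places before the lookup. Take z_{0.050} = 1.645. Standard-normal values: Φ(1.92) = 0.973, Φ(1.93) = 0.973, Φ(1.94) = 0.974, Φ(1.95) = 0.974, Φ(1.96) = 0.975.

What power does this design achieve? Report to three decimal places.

Power ≈ 0.973

z_β = δ·√(n/(σ₁²+σ₂²)) − z_{α/2}
    = 0.9 · √(504/32) − 1.645
    = 0.9 · 3.96863 − 1.645
    = 3.5718 − 1.645 = 1.9268 → 1.93
Power = Φ(1.93) = 0.973.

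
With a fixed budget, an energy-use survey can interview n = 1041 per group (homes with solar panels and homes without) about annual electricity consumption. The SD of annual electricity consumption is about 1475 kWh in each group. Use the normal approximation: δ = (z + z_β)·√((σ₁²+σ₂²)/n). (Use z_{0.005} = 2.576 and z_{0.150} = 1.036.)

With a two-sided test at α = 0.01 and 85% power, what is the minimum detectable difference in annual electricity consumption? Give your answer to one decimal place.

δ = (z_{α/2} + z_β) · √((σ₁²+σ₂²)/n)
  = (2.576 + 1.036) · √(4351250/1041)
  = 3.612 · √4179.9
  = 3.612 · 64.6520
  = 233.5229

Minimum detectable difference ≈ 233.5 kWh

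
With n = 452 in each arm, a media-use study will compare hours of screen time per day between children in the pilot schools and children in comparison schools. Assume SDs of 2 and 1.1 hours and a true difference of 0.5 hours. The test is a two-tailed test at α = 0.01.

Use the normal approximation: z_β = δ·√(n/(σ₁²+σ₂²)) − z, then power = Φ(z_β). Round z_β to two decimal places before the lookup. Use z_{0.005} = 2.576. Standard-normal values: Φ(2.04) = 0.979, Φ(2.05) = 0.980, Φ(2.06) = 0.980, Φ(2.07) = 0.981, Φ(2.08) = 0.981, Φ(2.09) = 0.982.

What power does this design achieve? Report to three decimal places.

z_β = δ·√(n/(σ₁²+σ₂²)) − z_{α/2}
    = 0.5 · √(452/5.21) − 2.576
    = 0.5 · 9.31430 − 2.576
    = 4.6572 − 2.576 = 2.0812 → 2.08
Power = Φ(2.08) = 0.981.

Power ≈ 0.981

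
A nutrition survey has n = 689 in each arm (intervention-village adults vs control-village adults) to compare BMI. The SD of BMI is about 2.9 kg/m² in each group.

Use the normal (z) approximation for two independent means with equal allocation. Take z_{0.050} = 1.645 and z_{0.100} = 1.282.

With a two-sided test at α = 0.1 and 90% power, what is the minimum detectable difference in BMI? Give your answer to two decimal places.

Minimum detectable difference ≈ 0.46 kg/m²

δ = (z_{α/2} + z_β) · √((σ₁²+σ₂²)/n)
  = (1.645 + 1.282) · √(16.82/689)
  = 2.927 · √0.02441
  = 2.927 · 0.1562
  = 0.4573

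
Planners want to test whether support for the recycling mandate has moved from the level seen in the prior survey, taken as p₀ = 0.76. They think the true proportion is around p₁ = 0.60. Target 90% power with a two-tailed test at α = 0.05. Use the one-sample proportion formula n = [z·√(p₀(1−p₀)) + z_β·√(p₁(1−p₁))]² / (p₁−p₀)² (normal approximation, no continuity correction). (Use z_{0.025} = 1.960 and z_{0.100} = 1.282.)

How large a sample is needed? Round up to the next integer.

n = 84

n = [z_{α/2}·√(p₀q₀) + z_β·√(p₁q₁)]² / (p₁ − p₀)²
  = [1.960·√(0.76·0.24) + 1.282·√(0.60·0.40)]² / (-0.16)²
  = [1.960·0.4271 + 1.282·0.4899]² / 0.0256
  = [1.4651]² / 0.0256
  = 83.85
Round up → n = 84.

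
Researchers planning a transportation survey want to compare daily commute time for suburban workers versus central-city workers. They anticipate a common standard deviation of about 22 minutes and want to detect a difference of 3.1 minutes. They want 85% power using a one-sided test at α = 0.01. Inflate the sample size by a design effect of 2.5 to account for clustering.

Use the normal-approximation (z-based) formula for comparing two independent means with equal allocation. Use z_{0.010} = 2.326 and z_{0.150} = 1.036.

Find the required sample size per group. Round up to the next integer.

n = (z_α + z_β)² · (σ₁² + σ₂²) / δ²
  = (2.326 + 1.036)² · (2·22² = 968) / 3.1²
  = 11.3030 · 968 / 9.61
  = 1138.54
Design effect: 2.5 × 1138.54 = 2846.34.
Round up → n = 2847 per group.

n = 2847 per group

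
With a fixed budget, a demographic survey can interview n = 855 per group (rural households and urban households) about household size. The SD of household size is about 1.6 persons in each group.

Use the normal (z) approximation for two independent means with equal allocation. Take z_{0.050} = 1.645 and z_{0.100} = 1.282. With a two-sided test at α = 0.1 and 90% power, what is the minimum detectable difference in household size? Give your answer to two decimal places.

δ = (z_{α/2} + z_β) · √((σ₁²+σ₂²)/n)
  = (1.645 + 1.282) · √(5.12/855)
  = 2.927 · √0.00599
  = 2.927 · 0.0774
  = 0.2265

Minimum detectable difference ≈ 0.23 persons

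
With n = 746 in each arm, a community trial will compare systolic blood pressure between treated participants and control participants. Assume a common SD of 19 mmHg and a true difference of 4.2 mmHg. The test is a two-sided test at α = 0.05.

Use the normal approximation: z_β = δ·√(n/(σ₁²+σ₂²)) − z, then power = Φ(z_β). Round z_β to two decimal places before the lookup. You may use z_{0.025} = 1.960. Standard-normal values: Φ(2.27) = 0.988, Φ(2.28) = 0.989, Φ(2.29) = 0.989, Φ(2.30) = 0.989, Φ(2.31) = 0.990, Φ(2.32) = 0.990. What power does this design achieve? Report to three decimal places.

z_β = δ·√(n/(σ₁²+σ₂²)) − z_{α/2}
    = 4.2 · √(746/722) − 1.960
    = 4.2 · 1.01648 − 1.960
    = 4.2692 − 1.960 = 2.3092 → 2.31
Power = Φ(2.31) = 0.990.

Power ≈ 0.990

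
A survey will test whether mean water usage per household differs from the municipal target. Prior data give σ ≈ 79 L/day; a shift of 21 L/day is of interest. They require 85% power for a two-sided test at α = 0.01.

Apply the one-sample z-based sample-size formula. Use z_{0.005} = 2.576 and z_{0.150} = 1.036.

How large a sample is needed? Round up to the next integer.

n = (z_{α/2} + z_β)² · σ² / δ²
  = (2.576 + 1.036)² · 79² / 21²
  = 13.0465 · 6241 / 441
  = 184.63
Round up → n = 185.

n = 185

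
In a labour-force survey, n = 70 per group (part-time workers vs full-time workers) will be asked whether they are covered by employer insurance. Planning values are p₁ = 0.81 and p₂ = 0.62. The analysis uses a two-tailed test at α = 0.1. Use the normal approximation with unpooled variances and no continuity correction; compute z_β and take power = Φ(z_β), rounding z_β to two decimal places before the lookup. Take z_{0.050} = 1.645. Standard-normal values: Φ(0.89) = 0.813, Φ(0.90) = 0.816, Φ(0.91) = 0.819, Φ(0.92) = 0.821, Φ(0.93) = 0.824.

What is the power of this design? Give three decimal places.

Power ≈ 0.816

z_β = |p₁−p₂|·√(n/[p₁q₁+p₂q₂]) − z_{α/2}
    = 0.19 · √(70/0.3895) − 1.645
    = 0.19 · 13.4059 − 1.645
    = 2.5471 − 1.645 = 0.9021 → 0.90
Power = Φ(0.90) = 0.816.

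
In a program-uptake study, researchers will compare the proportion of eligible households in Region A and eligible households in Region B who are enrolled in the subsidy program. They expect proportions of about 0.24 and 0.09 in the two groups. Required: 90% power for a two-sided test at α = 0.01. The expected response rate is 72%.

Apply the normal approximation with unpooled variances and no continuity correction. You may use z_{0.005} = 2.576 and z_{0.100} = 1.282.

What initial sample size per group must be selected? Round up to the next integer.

n = 243 per group

n = (z_{α/2} + z_β)² · [p₁(1−p₁) + p₂(1−p₂)] / (p₁ − p₂)²
  = (2.576 + 1.282)² · (0.24·0.76 + 0.09·0.91) / (0.15)²
  = (3.858)² · (0.1824 + 0.0819) / 0.0225
  = 14.8842 · 0.2643 / 0.0225
  = 174.84
Adjust for 72% response: 174.84 / 0.72 = 242.83.
Round up → n = 243 per group.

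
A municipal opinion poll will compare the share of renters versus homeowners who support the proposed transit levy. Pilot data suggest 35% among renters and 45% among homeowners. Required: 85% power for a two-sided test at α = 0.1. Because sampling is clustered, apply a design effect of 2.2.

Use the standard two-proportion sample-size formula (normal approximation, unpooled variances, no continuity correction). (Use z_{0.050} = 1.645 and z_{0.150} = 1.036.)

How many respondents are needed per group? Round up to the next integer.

n = (z_{α/2} + z_β)² · [p₁(1−p₁) + p₂(1−p₂)] / (p₁ − p₂)²
  = (1.645 + 1.036)² · (0.35·0.65 + 0.45·0.55) / (-0.10)²
  = (2.681)² · (0.2275 + 0.2475) / 0.0100
  = 7.1878 · 0.4750 / 0.0100
  = 341.42
Design effect: 2.2 × 341.42 = 751.12.
Round up → n = 752 per group.

n = 752 per group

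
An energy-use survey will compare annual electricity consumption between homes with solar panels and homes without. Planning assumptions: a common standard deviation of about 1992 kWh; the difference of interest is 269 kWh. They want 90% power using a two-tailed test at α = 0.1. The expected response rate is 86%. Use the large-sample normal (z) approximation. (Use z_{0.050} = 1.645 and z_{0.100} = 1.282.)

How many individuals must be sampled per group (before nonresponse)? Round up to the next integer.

n = (z_{α/2} + z_β)² · (σ₁² + σ₂²) / δ²
  = (1.645 + 1.282)² · (2·1992² = 7936128) / 269²
  = 8.5673 · 7936128 / 72361
  = 939.61
Adjust for 86% response: 939.61 / 0.86 = 1092.57.
Round up → n = 1093 per group.

n = 1093 per group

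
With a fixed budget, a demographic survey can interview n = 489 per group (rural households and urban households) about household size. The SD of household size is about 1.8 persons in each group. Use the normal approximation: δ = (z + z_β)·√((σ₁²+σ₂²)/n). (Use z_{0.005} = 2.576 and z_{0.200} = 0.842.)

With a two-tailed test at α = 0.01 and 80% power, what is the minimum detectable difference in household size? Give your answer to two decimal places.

Minimum detectable difference ≈ 0.39 persons

δ = (z_{α/2} + z_β) · √((σ₁²+σ₂²)/n)
  = (2.576 + 0.842) · √(6.48/489)
  = 3.418 · √0.01325
  = 3.418 · 0.1151
  = 0.3935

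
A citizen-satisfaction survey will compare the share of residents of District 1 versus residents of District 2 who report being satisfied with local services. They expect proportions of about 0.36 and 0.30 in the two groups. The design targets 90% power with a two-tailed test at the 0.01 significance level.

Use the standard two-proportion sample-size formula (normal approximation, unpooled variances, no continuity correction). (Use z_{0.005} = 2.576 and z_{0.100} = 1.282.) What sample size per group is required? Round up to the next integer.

n = 1821 per group

n = (z_{α/2} + z_β)² · [p₁(1−p₁) + p₂(1−p₂)] / (p₁ − p₂)²
  = (2.576 + 1.282)² · (0.36·0.64 + 0.30·0.70) / (0.06)²
  = (3.858)² · (0.2304 + 0.2100) / 0.0036
  = 14.8842 · 0.4404 / 0.0036
  = 1820.83
Round up → n = 1821 per group.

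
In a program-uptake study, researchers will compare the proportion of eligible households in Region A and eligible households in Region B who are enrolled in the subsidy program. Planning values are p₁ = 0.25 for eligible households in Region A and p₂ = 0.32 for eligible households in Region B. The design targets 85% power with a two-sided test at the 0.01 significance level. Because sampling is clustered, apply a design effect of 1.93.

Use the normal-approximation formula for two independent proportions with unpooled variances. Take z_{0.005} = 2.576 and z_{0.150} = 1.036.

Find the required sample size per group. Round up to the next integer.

n = (z_{α/2} + z_β)² · [p₁(1−p₁) + p₂(1−p₂)] / (p₁ − p₂)²
  = (2.576 + 1.036)² · (0.25·0.75 + 0.32·0.68) / (-0.07)²
  = (3.612)² · (0.1875 + 0.2176) / 0.0049
  = 13.0465 · 0.4051 / 0.0049
  = 1078.60
Design effect: 1.93 × 1078.60 = 2081.70.
Round up → n = 2082 per group.

n = 2082 per group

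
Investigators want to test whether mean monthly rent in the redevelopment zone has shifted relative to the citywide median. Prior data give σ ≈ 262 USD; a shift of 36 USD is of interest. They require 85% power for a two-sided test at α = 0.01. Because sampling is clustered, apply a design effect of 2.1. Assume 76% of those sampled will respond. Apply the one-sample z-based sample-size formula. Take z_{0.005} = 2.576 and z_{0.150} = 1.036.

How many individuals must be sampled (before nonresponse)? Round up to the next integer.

n = 1910

n = (z_{α/2} + z_β)² · σ² / δ²
  = (2.576 + 1.036)² · 262² / 36²
  = 13.0465 · 68644 / 1296
  = 691.02
Design effect: 2.1 × 691.02 = 1451.15.
Adjust for 76% response: 1451.15 / 0.76 = 1909.41.
Round up → n = 1910.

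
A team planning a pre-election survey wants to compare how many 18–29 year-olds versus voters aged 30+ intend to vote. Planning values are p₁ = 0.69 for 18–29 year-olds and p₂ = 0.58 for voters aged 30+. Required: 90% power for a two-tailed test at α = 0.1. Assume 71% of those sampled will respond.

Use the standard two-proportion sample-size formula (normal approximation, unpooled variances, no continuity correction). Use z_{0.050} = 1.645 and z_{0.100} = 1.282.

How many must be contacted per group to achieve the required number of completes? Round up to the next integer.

n = 457 per group

n = (z_{α/2} + z_β)² · [p₁(1−p₁) + p₂(1−p₂)] / (p₁ − p₂)²
  = (1.645 + 1.282)² · (0.69·0.31 + 0.58·0.42) / (0.11)²
  = (2.927)² · (0.2139 + 0.2436) / 0.0121
  = 8.5673 · 0.4575 / 0.0121
  = 323.93
Adjust for 71% response: 323.93 / 0.71 = 456.24.
Round up → n = 457 per group.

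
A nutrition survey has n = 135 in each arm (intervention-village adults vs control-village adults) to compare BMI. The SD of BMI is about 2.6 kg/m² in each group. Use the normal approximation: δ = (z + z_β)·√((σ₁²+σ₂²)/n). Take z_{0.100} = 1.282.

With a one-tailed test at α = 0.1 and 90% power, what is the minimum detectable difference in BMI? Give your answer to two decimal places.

Minimum detectable difference ≈ 0.81 kg/m²

δ = (z_α + z_β) · √((σ₁²+σ₂²)/n)
  = (1.282 + 1.282) · √(13.52/135)
  = 2.564 · √0.10015
  = 2.564 · 0.3165
  = 0.8114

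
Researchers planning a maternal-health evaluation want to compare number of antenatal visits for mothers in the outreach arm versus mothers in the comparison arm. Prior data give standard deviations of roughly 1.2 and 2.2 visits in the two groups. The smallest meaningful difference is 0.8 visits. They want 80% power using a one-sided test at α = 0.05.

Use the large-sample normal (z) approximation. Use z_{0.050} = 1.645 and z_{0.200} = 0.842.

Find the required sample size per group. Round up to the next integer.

n = (z_α + z_β)² · (σ₁² + σ₂²) / δ²
  = (1.645 + 0.842)² · (1.2² + 2.2² = 6.28) / 0.8²
  = 6.1852 · 6.28 / 0.64
  = 60.69
Round up → n = 61 per group.

n = 61 per group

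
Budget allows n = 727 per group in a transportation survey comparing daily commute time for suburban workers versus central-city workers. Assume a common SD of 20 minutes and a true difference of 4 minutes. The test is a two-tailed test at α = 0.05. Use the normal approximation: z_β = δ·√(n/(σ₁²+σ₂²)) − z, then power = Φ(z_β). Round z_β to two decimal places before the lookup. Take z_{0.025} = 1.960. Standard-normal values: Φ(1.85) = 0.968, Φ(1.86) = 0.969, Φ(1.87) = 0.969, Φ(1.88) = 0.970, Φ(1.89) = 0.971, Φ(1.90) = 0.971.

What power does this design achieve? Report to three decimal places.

z_β = δ·√(n/(σ₁²+σ₂²)) − z_{α/2}
    = 4 · √(727/800) − 1.960
    = 4 · 0.95328 − 1.960
    = 3.8131 − 1.960 = 1.8531 → 1.85
Power = Φ(1.85) = 0.968.

Power ≈ 0.968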